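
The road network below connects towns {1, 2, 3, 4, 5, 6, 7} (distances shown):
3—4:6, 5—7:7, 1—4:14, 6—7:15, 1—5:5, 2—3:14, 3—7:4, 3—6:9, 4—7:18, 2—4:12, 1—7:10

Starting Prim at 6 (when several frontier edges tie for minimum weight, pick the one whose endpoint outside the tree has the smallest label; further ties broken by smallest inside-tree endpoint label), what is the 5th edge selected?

1-5

Prim's algorithm from 6:
Step 1: frontier [3—6 9, 6—7 15] → take 3—6 (9); add 3.
Step 2: frontier [3—7 4, 3—4 6, 2—3 14, 6—7 15] → take 3—7 (4); add 7.
Step 3: frontier [3—4 6, 2—3 14, 5—7 7, 1—7 10, 4—7 18] → take 3—4 (6); add 4.
Step 4: frontier [2—3 14, 2—4 12, 1—4 14, 5—7 7, 1—7 10] → take 5—7 (7); add 5.
Step 5: frontier [2—3 14, 2—4 12, 1—4 14, 1—5 5, 1—7 10] → take 1—5 (5); add 1.
Step 6: frontier [2—3 14, 2—4 12] → take 2—4 (12); add 2.
The 5th edge added is 1—5.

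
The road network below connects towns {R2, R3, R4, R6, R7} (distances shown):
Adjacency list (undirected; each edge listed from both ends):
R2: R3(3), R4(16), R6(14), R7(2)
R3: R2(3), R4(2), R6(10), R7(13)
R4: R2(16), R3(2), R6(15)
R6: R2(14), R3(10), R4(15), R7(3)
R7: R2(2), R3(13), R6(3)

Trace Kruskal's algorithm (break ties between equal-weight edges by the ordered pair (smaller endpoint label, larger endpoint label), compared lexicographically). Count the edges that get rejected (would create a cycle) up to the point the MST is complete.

0

Kruskal: consider edges lightest-first.
R2 R7 (2): add — endpoints in different components.
R3 R4 (2): add — endpoints in different components.
R2 R3 (3): add — endpoints in different components.
R6 R7 (3): add — endpoints in different components.
Edges rejected before the tree was complete: 0.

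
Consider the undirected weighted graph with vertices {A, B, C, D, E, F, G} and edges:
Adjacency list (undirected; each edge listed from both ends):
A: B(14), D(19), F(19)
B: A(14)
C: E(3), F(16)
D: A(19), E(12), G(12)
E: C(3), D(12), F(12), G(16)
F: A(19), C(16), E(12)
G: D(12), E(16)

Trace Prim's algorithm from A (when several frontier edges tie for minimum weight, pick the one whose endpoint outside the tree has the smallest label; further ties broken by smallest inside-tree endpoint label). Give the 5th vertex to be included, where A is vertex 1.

C

Prim, starting at A.
Step 1: cheapest edge leaving the tree is A B (14); add B.
Step 2: cheapest edge leaving the tree is A D (19); add D.
Step 3: cheapest edge leaving the tree is D E (12); add E.
Step 4: cheapest edge leaving the tree is C E (3); add C.
Step 5: cheapest edge leaving the tree is E F (12); add F.
Step 6: cheapest edge leaving the tree is D G (12); add G.
Vertex order: A, B, D, E, C, F, G. The 5th vertex is C.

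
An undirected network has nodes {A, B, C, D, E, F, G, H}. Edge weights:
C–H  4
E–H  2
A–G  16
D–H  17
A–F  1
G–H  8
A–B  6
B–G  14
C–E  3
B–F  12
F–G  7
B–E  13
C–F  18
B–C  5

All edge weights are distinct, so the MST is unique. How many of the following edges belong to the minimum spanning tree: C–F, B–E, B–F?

0

Sort edges by weight, then run Kruskal:
A–F (1): add — endpoints in different components.
E–H (2): add — endpoints in different components.
C–E (3): add — endpoints in different components.
C–H (4): skip — C and H already connected.
B–C (5): add — endpoints in different components.
A–B (6): add — endpoints in different components.
F–G (7): add — endpoints in different components.
G–H (8): skip — G and H already connected.
B–F (12): skip — B and F already connected.
B–E (13): skip — B and E already connected.
B–G (14): skip — B and G already connected.
A–G (16): skip — A and G already connected.
D–H (17): add — endpoints in different components.
MST edge set: {A–F, E–H, C–E, B–C, A–B, F–G, D–H}.
Of the listed edges, {} are in the MST → 0.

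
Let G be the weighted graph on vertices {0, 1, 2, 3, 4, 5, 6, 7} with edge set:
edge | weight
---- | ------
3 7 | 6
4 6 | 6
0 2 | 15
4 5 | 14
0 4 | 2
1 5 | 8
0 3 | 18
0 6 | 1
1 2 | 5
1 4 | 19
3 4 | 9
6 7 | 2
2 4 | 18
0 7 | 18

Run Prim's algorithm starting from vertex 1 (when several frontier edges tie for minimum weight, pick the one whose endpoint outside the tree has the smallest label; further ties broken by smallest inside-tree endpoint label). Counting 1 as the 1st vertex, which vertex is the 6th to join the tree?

6

Grow the tree from 1 using Prim:
Step 1: cheapest edge leaving the tree is 1 2 (5); add 2.
Step 2: cheapest edge leaving the tree is 1 5 (8); add 5.
Step 3: cheapest edge leaving the tree is 4 5 (14); add 4.
Step 4: cheapest edge leaving the tree is 0 4 (2); add 0.
Step 5: cheapest edge leaving the tree is 0 6 (1); add 6.
Step 6: cheapest edge leaving the tree is 6 7 (2); add 7.
Step 7: cheapest edge leaving the tree is 3 7 (6); add 3.
Vertex order: 1, 2, 5, 4, 0, 6, 7, 3. The 6th vertex is 6.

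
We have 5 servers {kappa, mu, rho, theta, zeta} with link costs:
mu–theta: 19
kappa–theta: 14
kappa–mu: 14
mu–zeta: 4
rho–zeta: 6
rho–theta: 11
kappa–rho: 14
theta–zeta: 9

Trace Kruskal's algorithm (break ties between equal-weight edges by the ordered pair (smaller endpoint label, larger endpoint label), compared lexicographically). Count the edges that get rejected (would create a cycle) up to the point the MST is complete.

Kruskal: consider edges lightest-first.
mu–zeta (4): add — endpoints in different components.
rho–zeta (6): add — endpoints in different components.
theta–zeta (9): add — endpoints in different components.
rho–theta (11): skip — rho and theta already connected.
kappa–mu (14): add — endpoints in different components.
Edges rejected before the tree was complete: 1.

1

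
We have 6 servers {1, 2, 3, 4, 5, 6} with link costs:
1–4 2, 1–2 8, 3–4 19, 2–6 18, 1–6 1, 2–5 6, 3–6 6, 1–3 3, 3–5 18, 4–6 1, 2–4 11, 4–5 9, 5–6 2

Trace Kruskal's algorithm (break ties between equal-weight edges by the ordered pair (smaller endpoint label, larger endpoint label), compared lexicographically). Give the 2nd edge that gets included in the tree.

Kruskal's algorithm — process edges by increasing weight (ties by edge label):
1–6 (1): add. Components now {1,6} {2} {3} {4} {5}
4–6 (1): add. Components now {1,4,6} {2} {3} {5}
1–4 (2): skip — 1 and 4 already connected.
5–6 (2): add. Components now {1,4,5,6} {2} {3}
1–3 (3): add. Components now {1,3,4,5,6} {2}
2–5 (6): add. Components now {1,2,3,4,5,6}
The 2nd edge added is 4–6.

4-6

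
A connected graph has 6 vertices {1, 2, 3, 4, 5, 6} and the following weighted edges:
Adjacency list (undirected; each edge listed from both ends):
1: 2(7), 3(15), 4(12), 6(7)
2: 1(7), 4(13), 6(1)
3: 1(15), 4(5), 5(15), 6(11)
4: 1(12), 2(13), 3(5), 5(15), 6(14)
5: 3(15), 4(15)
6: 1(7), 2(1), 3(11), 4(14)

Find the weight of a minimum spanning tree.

39

Kruskal's algorithm — process edges by increasing weight (ties by edge label):
2–6 (1): add — endpoints in different components.
3–4 (5): add — endpoints in different components.
1–2 (7): add — endpoints in different components.
1–6 (7): skip — 1 and 6 already connected.
3–6 (11): add — endpoints in different components.
1–4 (12): skip — 1 and 4 already connected.
2–4 (13): skip — 2 and 4 already connected.
4–6 (14): skip — 4 and 6 already connected.
1–3 (15): skip — 1 and 3 already connected.
3–5 (15): add — endpoints in different components.
MST edges: 2–6, 3–4, 1–2, 3–6, 3–5; total weight 1+5+7+11+15 = 39.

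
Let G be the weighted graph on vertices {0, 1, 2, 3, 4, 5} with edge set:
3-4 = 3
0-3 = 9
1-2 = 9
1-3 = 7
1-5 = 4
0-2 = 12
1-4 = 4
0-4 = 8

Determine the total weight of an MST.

Kruskal: consider edges lightest-first.
3-4 (3): add — endpoints in different components.
1-4 (4): add — endpoints in different components.
1-5 (4): add — endpoints in different components.
1-3 (7): skip — 1 and 3 already connected.
0-4 (8): add — endpoints in different components.
0-3 (9): skip — 0 and 3 already connected.
1-2 (9): add — endpoints in different components.
MST edges: 3-4, 1-4, 1-5, 0-4, 1-2; total weight 3+4+4+8+9 = 28.

28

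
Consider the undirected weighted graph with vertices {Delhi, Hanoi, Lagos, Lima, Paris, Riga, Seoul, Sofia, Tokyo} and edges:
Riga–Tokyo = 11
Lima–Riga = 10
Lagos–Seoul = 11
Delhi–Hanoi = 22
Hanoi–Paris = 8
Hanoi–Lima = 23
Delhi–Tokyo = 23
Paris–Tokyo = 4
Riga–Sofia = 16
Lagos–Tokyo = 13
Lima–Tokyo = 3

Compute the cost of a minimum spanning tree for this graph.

87

Prim's algorithm from Tokyo:
Step 1: frontier [Lima–Tokyo 3, Paris–Tokyo 4, Riga–Tokyo 11, Lagos–Tokyo 13, Delhi–Tokyo 23] → take Lima–Tokyo (3); add Lima.
Step 2: frontier [Lima–Riga 10, Hanoi–Lima 23, Paris–Tokyo 4, Riga–Tokyo 11, Lagos–Tokyo 13, Delhi–Tokyo 23] → take Paris–Tokyo (4); add Paris.
Step 3: frontier [Lima–Riga 10, Hanoi–Lima 23, Hanoi–Paris 8, Riga–Tokyo 11, Lagos–Tokyo 13, Delhi–Tokyo 23] → take Hanoi–Paris (8); add Hanoi.
Step 4: frontier [Delhi–Hanoi 22, Lima–Riga 10, Riga–Tokyo 11, Lagos–Tokyo 13, Delhi–Tokyo 23] → take Lima–Riga (10); add Riga.
Step 5: frontier [Delhi–Hanoi 22, Riga–Sofia 16, Lagos–Tokyo 13, Delhi–Tokyo 23] → take Lagos–Tokyo (13); add Lagos.
Step 6: frontier [Delhi–Hanoi 22, Lagos–Seoul 11, Riga–Sofia 16, Delhi–Tokyo 23] → take Lagos–Seoul (11); add Seoul.
Step 7: frontier [Delhi–Hanoi 22, Riga–Sofia 16, Delhi–Tokyo 23] → take Riga–Sofia (16); add Sofia.
Step 8: frontier [Delhi–Hanoi 22, Delhi–Tokyo 23] → take Delhi–Hanoi (22); add Delhi.
MST edges: Lima–Tokyo, Paris–Tokyo, Hanoi–Paris, Lima–Riga, Lagos–Tokyo, Lagos–Seoul, Riga–Sofia, Delhi–Hanoi; total weight 3+4+8+10+13+11+16+22 = 87.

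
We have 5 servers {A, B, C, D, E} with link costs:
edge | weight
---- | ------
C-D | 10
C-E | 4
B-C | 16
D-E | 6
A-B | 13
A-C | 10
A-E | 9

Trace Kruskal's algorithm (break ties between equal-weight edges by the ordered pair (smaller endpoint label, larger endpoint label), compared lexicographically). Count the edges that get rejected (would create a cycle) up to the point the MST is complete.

Sort edges by weight, then run Kruskal:
C-E (4): add — endpoints in different components.
D-E (6): add — endpoints in different components.
A-E (9): add — endpoints in different components.
A-C (10): skip — A and C already connected.
C-D (10): skip — C and D already connected.
A-B (13): add — endpoints in different components.
Edges rejected before the tree was complete: 2.

2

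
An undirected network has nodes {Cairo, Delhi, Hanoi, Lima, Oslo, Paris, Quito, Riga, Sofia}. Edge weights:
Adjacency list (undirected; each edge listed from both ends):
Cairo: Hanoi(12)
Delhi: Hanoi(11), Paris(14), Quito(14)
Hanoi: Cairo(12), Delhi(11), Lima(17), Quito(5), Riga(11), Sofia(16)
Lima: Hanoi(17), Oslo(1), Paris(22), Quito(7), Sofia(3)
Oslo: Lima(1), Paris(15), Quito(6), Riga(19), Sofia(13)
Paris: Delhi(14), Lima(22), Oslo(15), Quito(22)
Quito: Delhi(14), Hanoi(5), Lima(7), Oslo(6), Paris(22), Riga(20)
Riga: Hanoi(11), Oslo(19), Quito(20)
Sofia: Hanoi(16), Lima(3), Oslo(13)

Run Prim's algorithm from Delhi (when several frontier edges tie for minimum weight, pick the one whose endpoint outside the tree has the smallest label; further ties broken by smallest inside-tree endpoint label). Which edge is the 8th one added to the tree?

Delhi-Paris

Prim's algorithm from Delhi:
Step 1: cheapest edge leaving the tree is Delhi Hanoi (11); add Hanoi.
Step 2: cheapest edge leaving the tree is Hanoi Quito (5); add Quito.
Step 3: cheapest edge leaving the tree is Oslo Quito (6); add Oslo.
Step 4: cheapest edge leaving the tree is Lima Oslo (1); add Lima.
Step 5: cheapest edge leaving the tree is Lima Sofia (3); add Sofia.
Step 6: cheapest edge leaving the tree is Hanoi Riga (11); add Riga.
Step 7: cheapest edge leaving the tree is Cairo Hanoi (12); add Cairo.
Step 8: cheapest edge leaving the tree is Delhi Paris (14); add Paris.
The 8th edge added is Delhi Paris.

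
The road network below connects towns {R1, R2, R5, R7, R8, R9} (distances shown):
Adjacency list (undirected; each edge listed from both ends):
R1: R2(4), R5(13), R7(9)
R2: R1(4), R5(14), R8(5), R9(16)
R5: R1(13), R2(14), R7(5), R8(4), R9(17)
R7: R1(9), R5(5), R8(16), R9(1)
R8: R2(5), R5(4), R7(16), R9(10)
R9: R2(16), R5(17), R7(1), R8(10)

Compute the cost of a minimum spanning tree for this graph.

19

Grow the tree from R5 using Prim:
Step 1: cheapest edge leaving the tree is R5—R8 (4); add R8.
Step 2: cheapest edge leaving the tree is R2—R8 (5); add R2.
Step 3: cheapest edge leaving the tree is R1—R2 (4); add R1.
Step 4: cheapest edge leaving the tree is R5—R7 (5); add R7.
Step 5: cheapest edge leaving the tree is R7—R9 (1); add R9.
MST edges: R5—R8, R2—R8, R1—R2, R5—R7, R7—R9; total weight 4+5+4+5+1 = 19.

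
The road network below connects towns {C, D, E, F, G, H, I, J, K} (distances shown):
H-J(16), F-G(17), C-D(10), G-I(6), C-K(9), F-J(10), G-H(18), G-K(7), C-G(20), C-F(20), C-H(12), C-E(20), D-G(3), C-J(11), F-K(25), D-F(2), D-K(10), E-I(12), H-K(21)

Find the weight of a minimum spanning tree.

Prim, starting at H.
Step 1: cheapest edge leaving the tree is C-H (12); add C.
Step 2: cheapest edge leaving the tree is C-K (9); add K.
Step 3: cheapest edge leaving the tree is G-K (7); add G.
Step 4: cheapest edge leaving the tree is D-G (3); add D.
Step 5: cheapest edge leaving the tree is D-F (2); add F.
Step 6: cheapest edge leaving the tree is G-I (6); add I.
Step 7: cheapest edge leaving the tree is F-J (10); add J.
Step 8: cheapest edge leaving the tree is E-I (12); add E.
MST edges: C-H, C-K, G-K, D-G, D-F, G-I, F-J, E-I; total weight 12+9+7+3+2+6+10+12 = 61.

61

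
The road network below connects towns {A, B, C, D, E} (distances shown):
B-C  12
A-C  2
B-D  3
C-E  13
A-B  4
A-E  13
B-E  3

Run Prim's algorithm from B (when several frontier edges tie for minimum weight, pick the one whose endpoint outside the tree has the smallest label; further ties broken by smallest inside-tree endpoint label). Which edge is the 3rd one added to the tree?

Prim's algorithm from B:
Step 1: frontier [B-D 3, B-E 3, A-B 4, B-C 12] → take B-D (3); add D.
Step 2: frontier [B-E 3, A-B 4, B-C 12] → take B-E (3); add E.
Step 3: frontier [A-B 4, B-C 12, A-E 13, C-E 13] → take A-B (4); add A.
Step 4: frontier [A-C 2, B-C 12, C-E 13] → take A-C (2); add C.
The 3rd edge added is A-B.

A-B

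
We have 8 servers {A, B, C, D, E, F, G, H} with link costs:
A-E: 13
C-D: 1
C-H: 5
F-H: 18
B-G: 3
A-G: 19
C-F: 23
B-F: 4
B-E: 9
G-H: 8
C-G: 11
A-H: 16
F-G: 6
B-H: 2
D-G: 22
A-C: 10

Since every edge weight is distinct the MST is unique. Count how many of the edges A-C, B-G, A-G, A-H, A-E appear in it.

2

Sort edges by weight, then run Kruskal:
C-D (1): add — endpoints in different components.
B-H (2): add — endpoints in different components.
B-G (3): add — endpoints in different components.
B-F (4): add — endpoints in different components.
C-H (5): add — endpoints in different components.
F-G (6): skip — F and G already connected.
G-H (8): skip — G and H already connected.
B-E (9): add — endpoints in different components.
A-C (10): add — endpoints in different components.
MST edge set: {C-D, B-H, B-G, B-F, C-H, B-E, A-C}.
Of the listed edges, {A-C, B-G} are in the MST → 2.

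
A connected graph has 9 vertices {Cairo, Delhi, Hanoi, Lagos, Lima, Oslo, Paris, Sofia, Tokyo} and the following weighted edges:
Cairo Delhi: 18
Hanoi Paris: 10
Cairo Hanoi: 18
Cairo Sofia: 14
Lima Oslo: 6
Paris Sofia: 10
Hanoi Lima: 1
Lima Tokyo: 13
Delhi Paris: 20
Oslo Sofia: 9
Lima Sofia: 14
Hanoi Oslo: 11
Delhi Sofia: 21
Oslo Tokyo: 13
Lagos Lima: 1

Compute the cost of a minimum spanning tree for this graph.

72

Kruskal: consider edges lightest-first.
Hanoi Lima (1): add — endpoints in different components.
Lagos Lima (1): add — endpoints in different components.
Lima Oslo (6): add — endpoints in different components.
Oslo Sofia (9): add — endpoints in different components.
Hanoi Paris (10): add — endpoints in different components.
Paris Sofia (10): skip — Sofia and Paris already connected.
Hanoi Oslo (11): skip — Oslo and Hanoi already connected.
Lima Tokyo (13): add — endpoints in different components.
Oslo Tokyo (13): skip — Oslo and Tokyo already connected.
Cairo Sofia (14): add — endpoints in different components.
Lima Sofia (14): skip — Lima and Sofia already connected.
Cairo Delhi (18): add — endpoints in different components.
MST edges: Hanoi Lima, Lagos Lima, Lima Oslo, Oslo Sofia, Hanoi Paris, Lima Tokyo, Cairo Sofia, Cairo Delhi; total weight 1+1+6+9+10+13+14+18 = 72.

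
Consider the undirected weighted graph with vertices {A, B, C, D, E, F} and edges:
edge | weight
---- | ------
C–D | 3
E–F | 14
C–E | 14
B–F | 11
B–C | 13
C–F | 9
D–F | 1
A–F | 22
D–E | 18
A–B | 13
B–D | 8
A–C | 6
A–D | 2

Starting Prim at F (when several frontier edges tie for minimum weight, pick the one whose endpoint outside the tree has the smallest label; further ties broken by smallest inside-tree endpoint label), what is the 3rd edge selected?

C-D

Grow the tree from F using Prim:
Step 1: frontier [D–F 1, C–F 9, B–F 11, E–F 14, A–F 22] → take D–F (1); add D.
Step 2: frontier [A–D 2, C–D 3, B–D 8, D–E 18, C–F 9, B–F 11, E–F 14, A–F 22] → take A–D (2); add A.
Step 3: frontier [A–C 6, A–B 13, C–D 3, B–D 8, D–E 18, C–F 9, B–F 11, E–F 14] → take C–D (3); add C.
Step 4: frontier [A–B 13, B–C 13, C–E 14, B–D 8, D–E 18, B–F 11, E–F 14] → take B–D (8); add B.
Step 5: frontier [C–E 14, D–E 18, E–F 14] → take C–E (14); add E.
The 3rd edge added is C–D.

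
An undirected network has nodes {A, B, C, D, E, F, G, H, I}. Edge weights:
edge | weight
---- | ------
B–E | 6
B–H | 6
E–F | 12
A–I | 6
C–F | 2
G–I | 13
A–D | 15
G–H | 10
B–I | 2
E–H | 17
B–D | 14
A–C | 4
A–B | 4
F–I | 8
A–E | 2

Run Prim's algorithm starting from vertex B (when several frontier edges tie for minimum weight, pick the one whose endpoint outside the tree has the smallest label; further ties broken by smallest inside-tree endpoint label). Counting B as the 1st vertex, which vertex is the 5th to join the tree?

C

Grow the tree from B using Prim:
Step 1: cheapest edge leaving the tree is B–I (2); add I.
Step 2: cheapest edge leaving the tree is A–B (4); add A.
Step 3: cheapest edge leaving the tree is A–E (2); add E.
Step 4: cheapest edge leaving the tree is A–C (4); add C.
Step 5: cheapest edge leaving the tree is C–F (2); add F.
Step 6: cheapest edge leaving the tree is B–H (6); add H.
Step 7: cheapest edge leaving the tree is G–H (10); add G.
Step 8: cheapest edge leaving the tree is B–D (14); add D.
Vertex order: B, I, A, E, C, F, H, G, D. The 5th vertex is C.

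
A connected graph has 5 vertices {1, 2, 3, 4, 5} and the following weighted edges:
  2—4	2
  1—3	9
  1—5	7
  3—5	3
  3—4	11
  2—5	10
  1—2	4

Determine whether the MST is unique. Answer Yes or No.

Sort edges by weight, then run Kruskal:
2—4 (2): add. Components now {1} {2,4} {3} {5}
3—5 (3): add. Components now {1} {2,4} {3,5}
1—2 (4): add. Components now {1,2,4} {3,5}
1—5 (7): add. Components now {1,2,3,4,5}
Every non-tree edge has weight strictly greater than the heaviest edge on the tree path between its endpoints, so the MST is unique.

Yes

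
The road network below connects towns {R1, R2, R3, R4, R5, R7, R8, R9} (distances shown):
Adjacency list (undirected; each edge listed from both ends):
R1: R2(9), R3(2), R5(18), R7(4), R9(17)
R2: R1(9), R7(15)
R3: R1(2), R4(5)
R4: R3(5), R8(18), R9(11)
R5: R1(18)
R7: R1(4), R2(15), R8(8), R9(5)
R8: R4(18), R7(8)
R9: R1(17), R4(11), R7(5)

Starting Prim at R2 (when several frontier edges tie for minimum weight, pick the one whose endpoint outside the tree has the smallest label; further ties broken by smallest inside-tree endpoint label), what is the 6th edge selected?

Prim's algorithm from R2:
Step 1: cheapest edge leaving the tree is R1-R2 (9); add R1.
Step 2: cheapest edge leaving the tree is R1-R3 (2); add R3.
Step 3: cheapest edge leaving the tree is R1-R7 (4); add R7.
Step 4: cheapest edge leaving the tree is R3-R4 (5); add R4.
Step 5: cheapest edge leaving the tree is R7-R9 (5); add R9.
Step 6: cheapest edge leaving the tree is R7-R8 (8); add R8.
Step 7: cheapest edge leaving the tree is R1-R5 (18); add R5.
The 6th edge added is R7-R8.

R7-R8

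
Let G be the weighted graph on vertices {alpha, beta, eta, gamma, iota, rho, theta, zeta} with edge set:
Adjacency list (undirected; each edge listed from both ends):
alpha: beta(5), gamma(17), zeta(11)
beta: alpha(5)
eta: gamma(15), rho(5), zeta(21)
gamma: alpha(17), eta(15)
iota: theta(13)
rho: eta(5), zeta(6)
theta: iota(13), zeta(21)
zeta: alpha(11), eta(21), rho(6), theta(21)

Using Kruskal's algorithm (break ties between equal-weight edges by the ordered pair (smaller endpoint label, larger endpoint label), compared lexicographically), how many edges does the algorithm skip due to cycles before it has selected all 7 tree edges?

Kruskal: consider edges lightest-first.
alpha—beta (5): add — endpoints in different components.
eta—rho (5): add — endpoints in different components.
rho—zeta (6): add — endpoints in different components.
alpha—zeta (11): add — endpoints in different components.
iota—theta (13): add — endpoints in different components.
eta—gamma (15): add — endpoints in different components.
alpha—gamma (17): skip — gamma and alpha already connected.
eta—zeta (21): skip — eta and zeta already connected.
theta—zeta (21): add — endpoints in different components.
Edges rejected before the tree was complete: 2.

2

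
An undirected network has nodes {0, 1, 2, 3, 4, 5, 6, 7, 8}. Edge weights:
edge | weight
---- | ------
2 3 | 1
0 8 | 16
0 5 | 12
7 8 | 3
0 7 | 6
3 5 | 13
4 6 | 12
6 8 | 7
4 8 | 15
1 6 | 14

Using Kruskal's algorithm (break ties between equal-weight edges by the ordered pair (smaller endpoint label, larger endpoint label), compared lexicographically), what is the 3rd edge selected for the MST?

Sort edges by weight, then run Kruskal:
2 3 (1): add — endpoints in different components.
7 8 (3): add — endpoints in different components.
0 7 (6): add — endpoints in different components.
6 8 (7): add — endpoints in different components.
0 5 (12): add — endpoints in different components.
4 6 (12): add — endpoints in different components.
3 5 (13): add — endpoints in different components.
1 6 (14): add — endpoints in different components.
The 3rd edge added is 0 7.

0-7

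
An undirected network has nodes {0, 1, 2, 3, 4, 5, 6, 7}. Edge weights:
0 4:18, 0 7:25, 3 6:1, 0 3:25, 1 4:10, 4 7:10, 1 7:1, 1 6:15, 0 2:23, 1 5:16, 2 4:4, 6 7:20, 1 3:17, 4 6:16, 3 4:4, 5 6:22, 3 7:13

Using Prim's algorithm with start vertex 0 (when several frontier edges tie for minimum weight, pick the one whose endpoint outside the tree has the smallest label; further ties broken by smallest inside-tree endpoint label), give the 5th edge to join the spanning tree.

Prim's algorithm from 0:
Step 1: cheapest edge leaving the tree is 0 4 (18); add 4.
Step 2: cheapest edge leaving the tree is 2 4 (4); add 2.
Step 3: cheapest edge leaving the tree is 3 4 (4); add 3.
Step 4: cheapest edge leaving the tree is 3 6 (1); add 6.
Step 5: cheapest edge leaving the tree is 1 4 (10); add 1.
Step 6: cheapest edge leaving the tree is 1 7 (1); add 7.
Step 7: cheapest edge leaving the tree is 1 5 (16); add 5.
The 5th edge added is 1 4.

1-4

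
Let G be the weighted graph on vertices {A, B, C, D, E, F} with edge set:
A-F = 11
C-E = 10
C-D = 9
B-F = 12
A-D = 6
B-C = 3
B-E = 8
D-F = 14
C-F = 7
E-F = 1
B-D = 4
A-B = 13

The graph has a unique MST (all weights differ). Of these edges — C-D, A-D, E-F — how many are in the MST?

Sort edges by weight, then run Kruskal:
E-F (1): add — endpoints in different components.
B-C (3): add — endpoints in different components.
B-D (4): add — endpoints in different components.
A-D (6): add — endpoints in different components.
C-F (7): add — endpoints in different components.
MST edge set: {E-F, B-C, B-D, A-D, C-F}.
Of the listed edges, {A-D, E-F} are in the MST → 2.

2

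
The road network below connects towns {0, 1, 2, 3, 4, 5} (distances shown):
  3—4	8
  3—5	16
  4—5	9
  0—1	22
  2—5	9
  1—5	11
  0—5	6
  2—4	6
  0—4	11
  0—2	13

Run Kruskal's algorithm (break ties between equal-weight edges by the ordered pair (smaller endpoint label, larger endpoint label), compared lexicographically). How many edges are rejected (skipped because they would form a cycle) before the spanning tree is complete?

Kruskal's algorithm — process edges by increasing weight (ties by edge label):
0—5 (6): add. Components now {0,5} {1} {2} {3} {4}
2—4 (6): add. Components now {0,5} {1} {2,4} {3}
3—4 (8): add. Components now {0,5} {1} {2,3,4}
2—5 (9): add. Components now {0,2,3,4,5} {1}
4—5 (9): skip — 4 and 5 already connected.
0—4 (11): skip — 0 and 4 already connected.
1—5 (11): add. Components now {0,1,2,3,4,5}
Edges rejected before the tree was complete: 2.

2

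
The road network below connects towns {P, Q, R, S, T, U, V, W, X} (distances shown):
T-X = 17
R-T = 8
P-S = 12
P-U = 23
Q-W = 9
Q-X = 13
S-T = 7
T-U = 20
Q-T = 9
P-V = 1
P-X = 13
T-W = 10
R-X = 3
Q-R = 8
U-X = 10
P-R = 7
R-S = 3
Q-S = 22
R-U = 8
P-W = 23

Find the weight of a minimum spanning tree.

46

Prim, starting at Q.
Step 1: cheapest edge leaving the tree is Q-R (8); add R.
Step 2: cheapest edge leaving the tree is R-S (3); add S.
Step 3: cheapest edge leaving the tree is R-X (3); add X.
Step 4: cheapest edge leaving the tree is P-R (7); add P.
Step 5: cheapest edge leaving the tree is P-V (1); add V.
Step 6: cheapest edge leaving the tree is S-T (7); add T.
Step 7: cheapest edge leaving the tree is R-U (8); add U.
Step 8: cheapest edge leaving the tree is Q-W (9); add W.
MST edges: Q-R, R-S, R-X, P-R, P-V, S-T, R-U, Q-W; total weight 8+3+3+7+1+7+8+9 = 46.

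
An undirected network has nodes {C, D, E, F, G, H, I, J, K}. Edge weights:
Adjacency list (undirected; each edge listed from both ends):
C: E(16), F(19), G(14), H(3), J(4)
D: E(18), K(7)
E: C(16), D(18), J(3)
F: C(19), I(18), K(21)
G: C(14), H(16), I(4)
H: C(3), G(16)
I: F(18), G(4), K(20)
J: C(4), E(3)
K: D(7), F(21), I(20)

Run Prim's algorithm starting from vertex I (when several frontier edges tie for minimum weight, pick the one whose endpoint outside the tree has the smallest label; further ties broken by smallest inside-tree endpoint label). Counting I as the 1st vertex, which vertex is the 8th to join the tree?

Prim's algorithm from I:
Step 1: frontier [G I 4, F I 18, I K 20] → take G I (4); add G.
Step 2: frontier [C G 14, G H 16, F I 18, I K 20] → take C G (14); add C.
Step 3: frontier [C H 3, C J 4, C E 16, C F 19, G H 16, F I 18, I K 20] → take C H (3); add H.
Step 4: frontier [C J 4, C E 16, C F 19, F I 18, I K 20] → take C J (4); add J.
Step 5: frontier [C E 16, C F 19, F I 18, I K 20, E J 3] → take E J (3); add E.
Step 6: frontier [C F 19, D E 18, F I 18, I K 20] → take D E (18); add D.
Step 7: frontier [C F 19, D K 7, F I 18, I K 20] → take D K (7); add K.
Step 8: frontier [C F 19, F I 18, F K 21] → take F I (18); add F.
Vertex order: I, G, C, H, J, E, D, K, F. The 8th vertex is K.

K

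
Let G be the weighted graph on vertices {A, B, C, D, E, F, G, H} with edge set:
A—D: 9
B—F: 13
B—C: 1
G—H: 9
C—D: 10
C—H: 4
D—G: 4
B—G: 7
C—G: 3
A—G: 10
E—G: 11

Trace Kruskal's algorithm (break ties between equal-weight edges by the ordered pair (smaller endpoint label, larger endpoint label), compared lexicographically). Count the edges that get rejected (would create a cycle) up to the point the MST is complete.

4

Kruskal: consider edges lightest-first.
B—C (1): add — endpoints in different components.
C—G (3): add — endpoints in different components.
C—H (4): add — endpoints in different components.
D—G (4): add — endpoints in different components.
B—G (7): skip — B and G already connected.
A—D (9): add — endpoints in different components.
G—H (9): skip — G and H already connected.
A—G (10): skip — A and G already connected.
C—D (10): skip — C and D already connected.
E—G (11): add — endpoints in different components.
B—F (13): add — endpoints in different components.
Edges rejected before the tree was complete: 4.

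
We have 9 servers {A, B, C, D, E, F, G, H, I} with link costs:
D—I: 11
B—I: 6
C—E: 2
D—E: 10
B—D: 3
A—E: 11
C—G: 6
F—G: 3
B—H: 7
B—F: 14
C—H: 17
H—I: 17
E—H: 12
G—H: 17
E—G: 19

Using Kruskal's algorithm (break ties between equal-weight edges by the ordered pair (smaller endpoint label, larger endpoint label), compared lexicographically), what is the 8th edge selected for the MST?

Kruskal: consider edges lightest-first.
C—E (2): add — endpoints in different components.
B—D (3): add — endpoints in different components.
F—G (3): add — endpoints in different components.
B—I (6): add — endpoints in different components.
C—G (6): add — endpoints in different components.
B—H (7): add — endpoints in different components.
D—E (10): add — endpoints in different components.
A—E (11): add — endpoints in different components.
The 8th edge added is A—E.

A-E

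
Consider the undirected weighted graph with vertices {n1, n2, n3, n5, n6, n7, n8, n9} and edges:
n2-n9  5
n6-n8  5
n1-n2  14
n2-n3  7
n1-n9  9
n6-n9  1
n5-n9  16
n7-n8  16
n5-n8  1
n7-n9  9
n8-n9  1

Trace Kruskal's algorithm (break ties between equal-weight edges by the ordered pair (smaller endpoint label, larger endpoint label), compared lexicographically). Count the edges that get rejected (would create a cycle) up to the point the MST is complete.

1

Kruskal: consider edges lightest-first.
n5-n8 (1): add — endpoints in different components.
n6-n9 (1): add — endpoints in different components.
n8-n9 (1): add — endpoints in different components.
n2-n9 (5): add — endpoints in different components.
n6-n8 (5): skip — n6 and n8 already connected.
n2-n3 (7): add — endpoints in different components.
n1-n9 (9): add — endpoints in different components.
n7-n9 (9): add — endpoints in different components.
Edges rejected before the tree was complete: 1.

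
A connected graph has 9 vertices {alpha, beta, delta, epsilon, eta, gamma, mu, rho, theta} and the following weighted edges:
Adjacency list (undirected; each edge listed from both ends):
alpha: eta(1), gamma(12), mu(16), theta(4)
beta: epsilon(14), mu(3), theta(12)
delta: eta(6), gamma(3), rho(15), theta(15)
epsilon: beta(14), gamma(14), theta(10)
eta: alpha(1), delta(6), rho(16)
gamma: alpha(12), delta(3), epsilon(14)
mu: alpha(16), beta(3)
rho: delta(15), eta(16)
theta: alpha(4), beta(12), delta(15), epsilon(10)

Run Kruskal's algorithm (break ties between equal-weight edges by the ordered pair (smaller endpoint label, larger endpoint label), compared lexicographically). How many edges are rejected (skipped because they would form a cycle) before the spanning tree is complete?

Sort edges by weight, then run Kruskal:
alpha—eta (1): add — endpoints in different components.
beta—mu (3): add — endpoints in different components.
delta—gamma (3): add — endpoints in different components.
alpha—theta (4): add — endpoints in different components.
delta—eta (6): add — endpoints in different components.
epsilon—theta (10): add — endpoints in different components.
alpha—gamma (12): skip — alpha and gamma already connected.
beta—theta (12): add — endpoints in different components.
beta—epsilon (14): skip — epsilon and beta already connected.
epsilon—gamma (14): skip — epsilon and gamma already connected.
delta—rho (15): add — endpoints in different components.
Edges rejected before the tree was complete: 3.

3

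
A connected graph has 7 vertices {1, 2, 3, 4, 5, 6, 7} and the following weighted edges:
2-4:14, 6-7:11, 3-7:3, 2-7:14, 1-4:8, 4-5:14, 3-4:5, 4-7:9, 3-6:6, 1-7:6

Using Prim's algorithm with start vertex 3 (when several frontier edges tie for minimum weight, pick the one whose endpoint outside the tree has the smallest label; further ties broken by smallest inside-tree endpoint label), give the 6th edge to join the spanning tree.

Prim's algorithm from 3:
Step 1: frontier [3-7 3, 3-4 5, 3-6 6] → take 3-7 (3); add 7.
Step 2: frontier [3-4 5, 3-6 6, 1-7 6, 4-7 9, 6-7 11, 2-7 14] → take 3-4 (5); add 4.
Step 3: frontier [3-6 6, 1-4 8, 2-4 14, 4-5 14, 1-7 6, 6-7 11, 2-7 14] → take 1-7 (6); add 1.
Step 4: frontier [3-6 6, 2-4 14, 4-5 14, 6-7 11, 2-7 14] → take 3-6 (6); add 6.
Step 5: frontier [2-4 14, 4-5 14, 2-7 14] → take 2-4 (14); add 2.
Step 6: frontier [4-5 14] → take 4-5 (14); add 5.
The 6th edge added is 4-5.

4-5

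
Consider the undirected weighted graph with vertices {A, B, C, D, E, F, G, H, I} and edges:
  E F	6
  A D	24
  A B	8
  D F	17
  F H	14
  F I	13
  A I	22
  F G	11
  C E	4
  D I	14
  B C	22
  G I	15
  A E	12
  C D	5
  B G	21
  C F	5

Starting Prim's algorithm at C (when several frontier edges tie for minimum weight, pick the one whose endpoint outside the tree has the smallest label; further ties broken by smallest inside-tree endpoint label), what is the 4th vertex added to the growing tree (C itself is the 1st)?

F

Prim's algorithm from C:
Step 1: cheapest edge leaving the tree is C E (4); add E.
Step 2: cheapest edge leaving the tree is C D (5); add D.
Step 3: cheapest edge leaving the tree is C F (5); add F.
Step 4: cheapest edge leaving the tree is F G (11); add G.
Step 5: cheapest edge leaving the tree is A E (12); add A.
Step 6: cheapest edge leaving the tree is A B (8); add B.
Step 7: cheapest edge leaving the tree is F I (13); add I.
Step 8: cheapest edge leaving the tree is F H (14); add H.
Vertex order: C, E, D, F, G, A, B, I, H. The 4th vertex is F.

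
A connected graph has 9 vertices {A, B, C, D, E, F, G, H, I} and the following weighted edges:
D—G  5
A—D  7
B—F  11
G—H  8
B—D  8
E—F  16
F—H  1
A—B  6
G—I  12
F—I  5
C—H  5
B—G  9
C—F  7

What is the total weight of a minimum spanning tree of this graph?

Kruskal's algorithm — process edges by increasing weight (ties by edge label):
F—H (1): add — endpoints in different components.
C—H (5): add — endpoints in different components.
D—G (5): add — endpoints in different components.
F—I (5): add — endpoints in different components.
A—B (6): add — endpoints in different components.
A—D (7): add — endpoints in different components.
C—F (7): skip — C and F already connected.
B—D (8): skip — B and D already connected.
G—H (8): add — endpoints in different components.
B—G (9): skip — B and G already connected.
B—F (11): skip — B and F already connected.
G—I (12): skip — G and I already connected.
E—F (16): add — endpoints in different components.
MST edges: F—H, C—H, D—G, F—I, A—B, A—D, G—H, E—F; total weight 1+5+5+5+6+7+8+16 = 53.

53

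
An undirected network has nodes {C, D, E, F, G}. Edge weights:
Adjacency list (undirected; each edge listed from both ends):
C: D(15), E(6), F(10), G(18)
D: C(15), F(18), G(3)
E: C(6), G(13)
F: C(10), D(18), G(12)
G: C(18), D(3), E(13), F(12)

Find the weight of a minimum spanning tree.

Kruskal: consider edges lightest-first.
D-G (3): add. Components now {C} {D,G} {E} {F}
C-E (6): add. Components now {C,E} {D,G} {F}
C-F (10): add. Components now {C,E,F} {D,G}
F-G (12): add. Components now {C,D,E,F,G}
MST edges: D-G, C-E, C-F, F-G; total weight 3+6+10+12 = 31.

31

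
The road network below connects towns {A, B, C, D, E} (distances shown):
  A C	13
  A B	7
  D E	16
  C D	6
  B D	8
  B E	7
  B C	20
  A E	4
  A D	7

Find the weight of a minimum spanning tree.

Grow the tree from D using Prim:
Step 1: frontier [C D 6, A D 7, B D 8, D E 16] → take C D (6); add C.
Step 2: frontier [A C 13, B C 20, A D 7, B D 8, D E 16] → take A D (7); add A.
Step 3: frontier [A E 4, A B 7, B C 20, B D 8, D E 16] → take A E (4); add E.
Step 4: frontier [A B 7, B C 20, B D 8, B E 7] → take A B (7); add B.
MST edges: C D, A D, A E, A B; total weight 6+7+4+7 = 24.

24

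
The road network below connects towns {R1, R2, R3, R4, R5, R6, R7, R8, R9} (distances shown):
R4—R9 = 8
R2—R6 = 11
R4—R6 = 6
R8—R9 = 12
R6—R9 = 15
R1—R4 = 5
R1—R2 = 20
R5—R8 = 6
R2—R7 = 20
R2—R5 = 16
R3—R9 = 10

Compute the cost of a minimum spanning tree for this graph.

78

Sort edges by weight, then run Kruskal:
R1—R4 (5): add — endpoints in different components.
R4—R6 (6): add — endpoints in different components.
R5—R8 (6): add — endpoints in different components.
R4—R9 (8): add — endpoints in different components.
R3—R9 (10): add — endpoints in different components.
R2—R6 (11): add — endpoints in different components.
R8—R9 (12): add — endpoints in different components.
R6—R9 (15): skip — R9 and R6 already connected.
R2—R5 (16): skip — R5 and R2 already connected.
R1—R2 (20): skip — R2 and R1 already connected.
R2—R7 (20): add — endpoints in different components.
MST edges: R1—R4, R4—R6, R5—R8, R4—R9, R3—R9, R2—R6, R8—R9, R2—R7; total weight 5+6+6+8+10+11+12+20 = 78.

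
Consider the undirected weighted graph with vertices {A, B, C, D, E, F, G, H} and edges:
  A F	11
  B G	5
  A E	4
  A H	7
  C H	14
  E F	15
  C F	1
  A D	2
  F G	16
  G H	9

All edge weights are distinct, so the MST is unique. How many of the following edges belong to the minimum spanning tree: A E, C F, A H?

3

Sort edges by weight, then run Kruskal:
C F (1): add — endpoints in different components.
A D (2): add — endpoints in different components.
A E (4): add — endpoints in different components.
B G (5): add — endpoints in different components.
A H (7): add — endpoints in different components.
G H (9): add — endpoints in different components.
A F (11): add — endpoints in different components.
MST edge set: {C F, A D, A E, B G, A H, G H, A F}.
Of the listed edges, {A E, C F, A H} are in the MST → 3.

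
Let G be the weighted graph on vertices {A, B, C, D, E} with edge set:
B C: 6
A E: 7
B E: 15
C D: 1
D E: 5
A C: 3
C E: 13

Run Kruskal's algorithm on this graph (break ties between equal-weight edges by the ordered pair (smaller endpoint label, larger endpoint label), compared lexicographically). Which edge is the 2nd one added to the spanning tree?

A-C

Kruskal's algorithm — process edges by increasing weight (ties by edge label):
C D (1): add — endpoints in different components.
A C (3): add — endpoints in different components.
D E (5): add — endpoints in different components.
B C (6): add — endpoints in different components.
The 2nd edge added is A C.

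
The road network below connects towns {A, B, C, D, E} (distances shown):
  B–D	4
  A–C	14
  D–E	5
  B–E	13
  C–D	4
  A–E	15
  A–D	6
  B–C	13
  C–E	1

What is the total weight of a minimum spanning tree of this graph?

Sort edges by weight, then run Kruskal:
C–E (1): add. Components now {A} {B} {C,E} {D}
B–D (4): add. Components now {A} {B,D} {C,E}
C–D (4): add. Components now {A} {B,C,D,E}
D–E (5): skip — D and E already connected.
A–D (6): add. Components now {A,B,C,D,E}
MST edges: C–E, B–D, C–D, A–D; total weight 1+4+4+6 = 15.

15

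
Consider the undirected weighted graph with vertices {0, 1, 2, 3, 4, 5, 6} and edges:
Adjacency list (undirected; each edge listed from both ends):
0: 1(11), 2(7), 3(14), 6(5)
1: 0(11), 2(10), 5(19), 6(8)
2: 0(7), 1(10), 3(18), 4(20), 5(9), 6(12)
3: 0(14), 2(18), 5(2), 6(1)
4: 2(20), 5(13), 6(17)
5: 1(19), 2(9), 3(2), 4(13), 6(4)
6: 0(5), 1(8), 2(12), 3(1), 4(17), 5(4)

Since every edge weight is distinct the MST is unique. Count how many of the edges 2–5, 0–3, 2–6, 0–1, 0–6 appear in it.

Sort edges by weight, then run Kruskal:
3–6 (1): add. Components now {0} {1} {2} {3,6} {4} {5}
3–5 (2): add. Components now {0} {1} {2} {3,5,6} {4}
5–6 (4): skip — 5 and 6 already connected.
0–6 (5): add. Components now {0,3,5,6} {1} {2} {4}
0–2 (7): add. Components now {0,2,3,5,6} {1} {4}
1–6 (8): add. Components now {0,1,2,3,5,6} {4}
2–5 (9): skip — 2 and 5 already connected.
1–2 (10): skip — 1 and 2 already connected.
0–1 (11): skip — 0 and 1 already connected.
2–6 (12): skip — 2 and 6 already connected.
4–5 (13): add. Components now {0,1,2,3,4,5,6}
MST edge set: {3–6, 3–5, 0–6, 0–2, 1–6, 4–5}.
Of the listed edges, {0–6} are in the MST → 1.

1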